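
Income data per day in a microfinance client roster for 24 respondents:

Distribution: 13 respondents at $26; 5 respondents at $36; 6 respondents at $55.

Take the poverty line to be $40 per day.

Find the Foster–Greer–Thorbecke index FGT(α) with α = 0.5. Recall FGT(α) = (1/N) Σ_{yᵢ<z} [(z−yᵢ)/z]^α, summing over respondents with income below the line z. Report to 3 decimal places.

0.386

Below the line: 13×$26, 5×$36 (q = 18 of N = 24).
Gap ratios (z−y)/z: (40−26)/40 = 0.3500 (×13); (40−36)/40 = 0.1000 (×5).
Raised to α = 0.5: 0.59161 (×13); 0.31623 (×5).
Sum = 9.272043; FGT(0.5) = 9.272043 / 24 = 0.386.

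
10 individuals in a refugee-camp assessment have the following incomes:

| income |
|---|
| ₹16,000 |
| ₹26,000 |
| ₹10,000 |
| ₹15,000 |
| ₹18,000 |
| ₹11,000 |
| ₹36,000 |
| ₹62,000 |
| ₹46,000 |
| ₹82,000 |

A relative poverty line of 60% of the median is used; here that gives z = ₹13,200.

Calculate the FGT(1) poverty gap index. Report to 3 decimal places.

0.041

Incomes under z: ₹10,000, ₹11,000 (q = 2 of N = 10).
Gap ratios (z−y)/z: (13200−10000)/13200 = 0.2424; (13200−11000)/13200 = 0.1667.
Sum of shortfalls = 0.409091; P₁ averages over all N: 0.409091 / 10 = 0.041.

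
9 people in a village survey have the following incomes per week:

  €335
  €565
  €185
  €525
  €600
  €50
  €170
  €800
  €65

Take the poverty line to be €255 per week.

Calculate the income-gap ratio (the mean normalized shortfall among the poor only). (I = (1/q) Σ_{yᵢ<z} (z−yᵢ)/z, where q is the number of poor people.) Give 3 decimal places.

Incomes under z: €50, €65, €170, €185 (q = 4 of N = 9).
Shortfall ratios (z−y)/z: 0.8039, 0.7451, 0.3333, 0.2745; sum = 2.156863.
The income-gap ratio divides by q (the poor only): 2.156863 / 4 = 0.539.

0.539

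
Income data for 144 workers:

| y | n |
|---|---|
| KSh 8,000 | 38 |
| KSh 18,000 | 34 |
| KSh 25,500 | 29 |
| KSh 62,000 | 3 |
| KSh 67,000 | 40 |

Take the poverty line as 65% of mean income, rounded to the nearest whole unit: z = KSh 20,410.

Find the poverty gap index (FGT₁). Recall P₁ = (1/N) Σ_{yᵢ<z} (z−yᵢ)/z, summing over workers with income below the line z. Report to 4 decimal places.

Below the line: 38×KSh 8,000, 34×KSh 18,000 (q = 72 of N = 144).
Relative gaps: (20410−8000)/20410 = 0.6080 (×38); (20410−18000)/20410 = 0.1181 (×34).
Sum of shortfalls = 27.120039; P₁ averages over all N: 27.120039 / 144 = 0.1883.

0.1883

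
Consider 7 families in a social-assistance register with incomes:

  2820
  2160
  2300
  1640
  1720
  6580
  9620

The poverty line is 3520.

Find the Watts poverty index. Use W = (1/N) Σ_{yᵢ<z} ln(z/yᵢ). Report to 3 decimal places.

Below the line: 1640, 1720, 2160, 2300, 2820 (q = 5 of N = 7).
ln(z/y) terms: ln(3520/1640) = 0.7638; ln(3520/1720) = 0.7161; ln(3520/2160) = 0.4884; ln(3520/2300) = 0.4256; ln(3520/2820) = 0.2217.
W = 2.615530 / 7 = 0.374.

0.374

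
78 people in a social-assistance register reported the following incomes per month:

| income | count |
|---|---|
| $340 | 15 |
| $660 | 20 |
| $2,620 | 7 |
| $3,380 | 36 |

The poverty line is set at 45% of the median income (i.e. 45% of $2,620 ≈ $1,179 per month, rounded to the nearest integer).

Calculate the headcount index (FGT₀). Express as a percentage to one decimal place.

35 of the 78 people have income below $1,179.
H = 35/78 = 44.9%.

44.9%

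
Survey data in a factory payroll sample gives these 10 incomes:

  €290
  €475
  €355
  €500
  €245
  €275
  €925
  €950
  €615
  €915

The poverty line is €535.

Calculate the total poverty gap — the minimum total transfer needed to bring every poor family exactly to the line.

Poor units: €245, €275, €290, €355, €475, €500 (q = 6 of N = 10).
Individual gaps: 535−245 = 290; 535−275 = 260; 535−290 = 245; 535−355 = 180; 535−475 = 60; 535−500 = 35.
Aggregate gap = €1,070.

€1,070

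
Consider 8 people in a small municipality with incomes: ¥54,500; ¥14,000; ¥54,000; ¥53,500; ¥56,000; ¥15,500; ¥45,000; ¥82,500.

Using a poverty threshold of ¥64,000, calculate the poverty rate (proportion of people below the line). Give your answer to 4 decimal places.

0.8750

7 of the 8 people have income below ¥64,000.
H = 7/8 = 0.8750.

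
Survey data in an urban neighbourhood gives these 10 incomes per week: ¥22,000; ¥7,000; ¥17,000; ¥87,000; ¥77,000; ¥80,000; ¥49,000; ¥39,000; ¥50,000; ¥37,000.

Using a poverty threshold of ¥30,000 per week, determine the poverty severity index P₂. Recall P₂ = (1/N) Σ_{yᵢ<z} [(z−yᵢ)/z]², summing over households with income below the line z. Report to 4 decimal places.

Below z: ¥7,000, ¥17,000, ¥22,000 (q = 3 of N = 10).
Relative gaps: (30000−7000)/30000 = 0.7667; (30000−17000)/30000 = 0.4333; (30000−22000)/30000 = 0.2667.
Squared: 0.5878; 0.1878; 0.0711.
Sum = 0.846667; P₂ = 0.846667 / 10 = 0.0847.

0.0847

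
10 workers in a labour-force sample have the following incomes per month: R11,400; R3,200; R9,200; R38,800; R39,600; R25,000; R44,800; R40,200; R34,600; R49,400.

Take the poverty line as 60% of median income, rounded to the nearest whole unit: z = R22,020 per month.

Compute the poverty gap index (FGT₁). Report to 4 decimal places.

Below z: R3,200, R9,200, R11,400 (q = 3 of N = 10).
Normalized shortfalls: (22020−3200)/22020 = 0.8547; (22020−9200)/22020 = 0.5822; (22020−11400)/22020 = 0.4823.
Σ = 1.919164. Dividing by the full population N = 10 gives P₁ = 0.1919.

0.1919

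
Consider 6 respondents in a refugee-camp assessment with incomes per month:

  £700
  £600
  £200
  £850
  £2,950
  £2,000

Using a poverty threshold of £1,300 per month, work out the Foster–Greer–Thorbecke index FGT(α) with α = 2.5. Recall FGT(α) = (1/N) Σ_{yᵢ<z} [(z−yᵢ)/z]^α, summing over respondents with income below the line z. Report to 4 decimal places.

Below the line: £200, £600, £700, £850 (q = 4 of N = 6).
Relative gaps: (1300−200)/1300 = 0.8462; (1300−600)/1300 = 0.5385; (1300−700)/1300 = 0.4615; (1300−850)/1300 = 0.3462.
Raised to α = 2.5: 0.65860; 0.21276; 0.14472; 0.07050.
Sum = 1.086575; FGT(2.5) = 1.086575 / 6 = 0.1811.

0.1811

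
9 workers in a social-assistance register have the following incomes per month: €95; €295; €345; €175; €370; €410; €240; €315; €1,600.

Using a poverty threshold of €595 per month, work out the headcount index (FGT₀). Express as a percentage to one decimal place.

88.9%

8 of the 9 workers have income below €595.
H = 8/9 = 88.9%.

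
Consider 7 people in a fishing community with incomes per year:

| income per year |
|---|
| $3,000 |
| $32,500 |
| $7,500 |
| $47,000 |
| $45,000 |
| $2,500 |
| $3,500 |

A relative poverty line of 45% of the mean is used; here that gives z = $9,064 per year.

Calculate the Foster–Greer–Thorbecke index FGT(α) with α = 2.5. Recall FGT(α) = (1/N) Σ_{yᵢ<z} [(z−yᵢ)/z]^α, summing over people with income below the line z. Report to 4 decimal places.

0.1600

Below the line: $2,500, $3,000, $3,500, $7,500 (q = 4 of N = 7).
Relative gaps: (9064−2500)/9064 = 0.7242; (9064−3000)/9064 = 0.6690; (9064−3500)/9064 = 0.6139; (9064−7500)/9064 = 0.1726.
Raised to α = 2.5: 0.44629; 0.36610; 0.29524; 0.01237.
Sum = 1.119996; FGT(2.5) = 1.119996 / 7 = 0.1600.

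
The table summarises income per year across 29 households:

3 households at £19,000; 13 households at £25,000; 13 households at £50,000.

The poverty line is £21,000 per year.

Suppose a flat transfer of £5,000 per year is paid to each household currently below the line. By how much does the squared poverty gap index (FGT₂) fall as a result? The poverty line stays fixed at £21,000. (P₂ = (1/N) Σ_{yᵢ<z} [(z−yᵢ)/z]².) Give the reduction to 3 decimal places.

0.001

Before: below the line — 3×£19,000; squared poverty gap index (FGT₂) = 0.00094.
After the £5,000 transfer: below the line — none; squared poverty gap index (FGT₂) = 0.00000.
Reduction = 0.00094 − 0.00000 = 0.001.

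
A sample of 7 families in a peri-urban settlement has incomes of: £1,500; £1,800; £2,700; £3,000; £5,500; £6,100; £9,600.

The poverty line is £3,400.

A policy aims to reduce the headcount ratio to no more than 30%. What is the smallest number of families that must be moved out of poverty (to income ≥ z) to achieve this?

4 of the 7 families are poor, so H = 4/7 = 0.571.
A headcount ratio of at most 30% allows at most ⌊0.30 × 7⌋ = 2 poor families.
So at least 4 − 2 = 2 must be lifted.

2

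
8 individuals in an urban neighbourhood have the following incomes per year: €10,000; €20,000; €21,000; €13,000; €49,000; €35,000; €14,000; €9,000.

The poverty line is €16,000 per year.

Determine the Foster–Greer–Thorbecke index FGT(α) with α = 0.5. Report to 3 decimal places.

Below the line: €9,000, €10,000, €13,000, €14,000 (q = 4 of N = 8).
Shortfall ratios: (16000−9000)/16000 = 0.4375; (16000−10000)/16000 = 0.3750; (16000−13000)/16000 = 0.1875; (16000−14000)/16000 = 0.1250.
Raised to α = 0.5: 0.66144; 0.61237; 0.43301; 0.35355.
Sum = 2.060376; FGT(0.5) = 2.060376 / 8 = 0.258.

0.258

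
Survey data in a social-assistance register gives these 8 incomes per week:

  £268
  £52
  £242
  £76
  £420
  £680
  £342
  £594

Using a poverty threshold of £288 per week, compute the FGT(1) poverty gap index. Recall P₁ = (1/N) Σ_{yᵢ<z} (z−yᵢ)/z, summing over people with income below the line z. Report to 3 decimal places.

0.223

Below the line: £52, £76, £242, £268 (q = 4 of N = 8).
Relative gaps: (288−52)/288 = 0.8194; (288−76)/288 = 0.7361; (288−242)/288 = 0.1597; (288−268)/288 = 0.0694.
Sum of shortfalls = 1.784722; P₁ averages over all N: 1.784722 / 8 = 0.223.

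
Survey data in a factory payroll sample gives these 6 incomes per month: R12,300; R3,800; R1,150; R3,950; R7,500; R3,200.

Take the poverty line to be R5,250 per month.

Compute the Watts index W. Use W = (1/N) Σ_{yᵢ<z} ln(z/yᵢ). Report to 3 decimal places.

0.437

Incomes under z: R1,150, R3,200, R3,800, R3,950 (q = 4 of N = 6).
Log gaps: ln(5250/1150) = 1.5185; ln(5250/3200) = 0.4951; ln(5250/3800) = 0.3232; ln(5250/3950) = 0.2845.
W = 2.621283 / 6 = 0.437.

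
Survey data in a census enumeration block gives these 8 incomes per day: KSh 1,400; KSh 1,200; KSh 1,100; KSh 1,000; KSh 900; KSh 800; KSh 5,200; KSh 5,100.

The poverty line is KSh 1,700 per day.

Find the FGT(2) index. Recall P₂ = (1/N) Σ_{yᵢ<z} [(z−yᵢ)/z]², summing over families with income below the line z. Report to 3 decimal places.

0.114

Below the line: KSh 800, KSh 900, KSh 1,000, KSh 1,100, KSh 1,200, KSh 1,400 (q = 6 of N = 8).
Normalized shortfalls: (1700−800)/1700 = 0.5294; (1700−900)/1700 = 0.4706; (1700−1000)/1700 = 0.4118; (1700−1100)/1700 = 0.3529; (1700−1200)/1700 = 0.2941; (1700−1400)/1700 = 0.1765.
Squared: 0.2803; 0.2215; 0.1696; 0.1246; 0.0865; 0.0311.
Sum = 0.913495; P₂ = 0.913495 / 8 = 0.114.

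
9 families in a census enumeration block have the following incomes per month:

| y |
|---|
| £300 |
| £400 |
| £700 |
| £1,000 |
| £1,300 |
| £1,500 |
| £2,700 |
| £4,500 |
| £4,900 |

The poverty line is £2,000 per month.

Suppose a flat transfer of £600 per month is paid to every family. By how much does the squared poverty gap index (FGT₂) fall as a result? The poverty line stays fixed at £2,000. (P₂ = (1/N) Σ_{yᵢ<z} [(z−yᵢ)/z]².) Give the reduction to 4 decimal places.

Before: below the line — £300, £400, £700, £1,000, £1,300, £1,500; squared poverty gap index (FGT₂) = 0.246667.
After the £600 transfer: below the line — £900, £1,000, £1,300, £1,600, £1,900; squared poverty gap index (FGT₂) = 0.079722.
Reduction = 0.246667 − 0.079722 = 0.1669.

0.1669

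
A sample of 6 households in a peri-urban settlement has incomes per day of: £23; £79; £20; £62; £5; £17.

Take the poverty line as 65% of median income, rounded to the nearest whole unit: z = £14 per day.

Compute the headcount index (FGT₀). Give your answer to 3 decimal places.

0.167

1 of the 6 households have income below £14.
H = 1/6 = 0.167.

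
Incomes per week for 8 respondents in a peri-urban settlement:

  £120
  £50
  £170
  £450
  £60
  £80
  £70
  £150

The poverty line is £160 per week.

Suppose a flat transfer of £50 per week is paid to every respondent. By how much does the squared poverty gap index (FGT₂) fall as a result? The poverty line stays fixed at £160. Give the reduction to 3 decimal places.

0.145

Before: below the line — £50, £60, £70, £80, £120, £150; squared poverty gap index (FGT₂) = 0.18701.
After the £50 transfer: below the line — £100, £110, £120, £130; squared poverty gap index (FGT₂) = 0.04199.
Reduction = 0.18701 − 0.04199 = 0.145.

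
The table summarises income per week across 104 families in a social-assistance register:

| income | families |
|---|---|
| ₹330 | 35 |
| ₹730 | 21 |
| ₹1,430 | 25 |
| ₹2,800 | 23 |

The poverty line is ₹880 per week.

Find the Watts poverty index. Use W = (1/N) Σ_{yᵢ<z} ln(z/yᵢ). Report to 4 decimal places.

Poor units: 35×₹330, 21×₹730 (q = 56 of N = 104).
ln(z/y) terms: ln(880/330) = 0.9808 (×35); ln(880/730) = 0.1869 (×21).
W = 38.253449 / 104 = 0.3678.

0.3678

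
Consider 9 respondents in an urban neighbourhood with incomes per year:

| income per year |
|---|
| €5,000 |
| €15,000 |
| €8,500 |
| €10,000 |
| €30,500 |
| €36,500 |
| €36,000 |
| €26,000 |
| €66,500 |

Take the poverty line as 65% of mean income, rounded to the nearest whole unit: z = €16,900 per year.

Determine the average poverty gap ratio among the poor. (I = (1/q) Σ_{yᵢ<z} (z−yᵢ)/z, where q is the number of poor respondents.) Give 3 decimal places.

Incomes under z: €5,000, €8,500, €10,000, €15,000 (q = 4 of N = 9).
Relative gaps: 0.7041, 0.4970, 0.4083, 0.1124; sum = 1.721893.
The income-gap ratio divides by q (the poor only): 1.721893 / 4 = 0.430.

0.430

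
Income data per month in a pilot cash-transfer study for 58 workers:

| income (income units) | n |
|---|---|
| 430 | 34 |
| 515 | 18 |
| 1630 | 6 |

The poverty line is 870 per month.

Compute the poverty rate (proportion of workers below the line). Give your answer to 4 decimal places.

52 of the 58 workers have income below 870.
H = 52/58 = 0.8966.

0.8966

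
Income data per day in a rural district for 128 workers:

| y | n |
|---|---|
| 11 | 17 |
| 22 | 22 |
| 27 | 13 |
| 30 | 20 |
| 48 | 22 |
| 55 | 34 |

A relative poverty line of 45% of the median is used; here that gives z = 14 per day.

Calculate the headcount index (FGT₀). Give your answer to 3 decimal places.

17 of the 128 workers have income below 14.
H = 17/128 = 0.133.

0.133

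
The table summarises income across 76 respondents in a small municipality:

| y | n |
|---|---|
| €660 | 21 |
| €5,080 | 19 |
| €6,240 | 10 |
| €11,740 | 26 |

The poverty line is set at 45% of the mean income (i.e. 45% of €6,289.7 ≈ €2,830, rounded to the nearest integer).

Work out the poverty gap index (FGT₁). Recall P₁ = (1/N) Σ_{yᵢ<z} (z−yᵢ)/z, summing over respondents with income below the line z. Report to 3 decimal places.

Below the line: 21×€660 (q = 21 of N = 76).
Normalized shortfalls: (2830−660)/2830 = 0.7668 (×21).
Sum of shortfalls = 16.102473; P₁ averages over all N: 16.102473 / 76 = 0.212.

0.212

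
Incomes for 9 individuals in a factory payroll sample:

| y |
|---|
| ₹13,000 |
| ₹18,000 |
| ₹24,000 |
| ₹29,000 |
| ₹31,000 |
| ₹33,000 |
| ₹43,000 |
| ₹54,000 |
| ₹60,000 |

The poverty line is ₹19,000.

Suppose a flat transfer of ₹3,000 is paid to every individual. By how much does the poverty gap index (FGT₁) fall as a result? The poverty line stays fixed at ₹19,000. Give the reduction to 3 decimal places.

0.023

Before: below the line — ₹13,000, ₹18,000; poverty gap index (FGT₁) = 0.04094.
After the ₹3,000 transfer: below the line — ₹16,000; poverty gap index (FGT₁) = 0.01754.
Reduction = 0.04094 − 0.01754 = 0.023.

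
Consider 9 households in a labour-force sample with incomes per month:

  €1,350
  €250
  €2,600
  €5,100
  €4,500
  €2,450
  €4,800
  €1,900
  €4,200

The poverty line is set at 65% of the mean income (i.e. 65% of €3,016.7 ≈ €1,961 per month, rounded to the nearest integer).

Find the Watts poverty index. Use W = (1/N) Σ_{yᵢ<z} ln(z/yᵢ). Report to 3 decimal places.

0.274

Poor units: €250, €1,350, €1,900 (q = 3 of N = 9).
ln(z/y) terms: ln(1961/250) = 2.0597; ln(1961/1350) = 0.3733; ln(1961/1900) = 0.0316.
W = 2.464700 / 9 = 0.274.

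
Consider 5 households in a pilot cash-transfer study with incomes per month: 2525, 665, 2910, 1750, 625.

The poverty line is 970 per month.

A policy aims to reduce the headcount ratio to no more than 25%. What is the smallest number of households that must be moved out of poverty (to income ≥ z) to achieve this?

2 of the 5 households are poor, so H = 2/5 = 0.400.
A headcount ratio of at most 25% allows at most ⌊0.25 × 5⌋ = 1 poor households.
So at least 2 − 1 = 1 must be lifted.

1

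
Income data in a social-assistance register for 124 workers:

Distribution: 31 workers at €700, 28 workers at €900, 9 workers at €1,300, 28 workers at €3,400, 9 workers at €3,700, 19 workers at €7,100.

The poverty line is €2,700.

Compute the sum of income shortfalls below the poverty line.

€125,000

Poor units: 31×€700, 28×€900, 9×€1,300 (q = 68 of N = 124).
Individual gaps: 31×(2700−700) = 62000; 28×(2700−900) = 50400; 9×(2700−1300) = 12600.
Aggregate gap = €125,000.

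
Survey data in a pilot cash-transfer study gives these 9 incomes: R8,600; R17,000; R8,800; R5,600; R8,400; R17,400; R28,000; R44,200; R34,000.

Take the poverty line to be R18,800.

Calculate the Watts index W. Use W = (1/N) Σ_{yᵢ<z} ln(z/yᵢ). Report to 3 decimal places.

0.415

Incomes under z: R5,600, R8,400, R8,600, R8,800, R17,000, R17,400 (q = 6 of N = 9).
ln(z/y) terms: ln(18800/5600) = 1.2111; ln(18800/8400) = 0.8056; ln(18800/8600) = 0.7821; ln(18800/8800) = 0.7591; ln(18800/17000) = 0.1006; ln(18800/17400) = 0.0774.
W = 3.735945 / 9 = 0.415.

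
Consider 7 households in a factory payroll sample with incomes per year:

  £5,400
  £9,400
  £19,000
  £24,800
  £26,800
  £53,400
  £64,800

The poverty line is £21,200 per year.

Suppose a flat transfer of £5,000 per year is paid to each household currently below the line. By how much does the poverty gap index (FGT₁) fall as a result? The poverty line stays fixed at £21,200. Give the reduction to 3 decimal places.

Before: below the line — £5,400, £9,400, £19,000; poverty gap index (FGT₁) = 0.20081.
After the £5,000 transfer: below the line — £10,400, £14,400; poverty gap index (FGT₁) = 0.11860.
Reduction = 0.20081 − 0.11860 = 0.082.

0.082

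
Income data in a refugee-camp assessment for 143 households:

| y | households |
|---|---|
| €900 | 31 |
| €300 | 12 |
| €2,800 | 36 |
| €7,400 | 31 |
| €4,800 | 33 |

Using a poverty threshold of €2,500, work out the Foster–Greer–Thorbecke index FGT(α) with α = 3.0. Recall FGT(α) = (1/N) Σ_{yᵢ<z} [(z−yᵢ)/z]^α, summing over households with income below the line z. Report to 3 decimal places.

Incomes under z: 12×€300, 31×€900 (q = 43 of N = 143).
Normalized shortfalls: (2500−300)/2500 = 0.8800 (×12); (2500−900)/2500 = 0.6400 (×31).
Raised to α = 3.0: 0.68147 (×12); 0.26214 (×31).
Sum = 16.304128; FGT(3.0) = 16.304128 / 143 = 0.114.

0.114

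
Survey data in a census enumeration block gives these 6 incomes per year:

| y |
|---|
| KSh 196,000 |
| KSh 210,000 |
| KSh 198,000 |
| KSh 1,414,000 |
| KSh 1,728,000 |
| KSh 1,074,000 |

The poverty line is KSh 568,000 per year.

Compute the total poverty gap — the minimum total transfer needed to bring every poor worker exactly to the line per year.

KSh 1,100,000

Below z: KSh 196,000, KSh 198,000, KSh 210,000 (q = 3 of N = 6).
Individual gaps: 568000−196000 = 372000; 568000−198000 = 370000; 568000−210000 = 358000.
Aggregate gap = KSh 1,100,000.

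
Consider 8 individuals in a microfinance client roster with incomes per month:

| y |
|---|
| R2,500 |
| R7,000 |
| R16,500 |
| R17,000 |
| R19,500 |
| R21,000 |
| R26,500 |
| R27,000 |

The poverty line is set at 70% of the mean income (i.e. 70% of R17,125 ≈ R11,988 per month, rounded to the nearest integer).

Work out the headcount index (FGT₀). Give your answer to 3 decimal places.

2 of the 8 individuals have income below R11,988.
H = 2/8 = 0.250.

0.250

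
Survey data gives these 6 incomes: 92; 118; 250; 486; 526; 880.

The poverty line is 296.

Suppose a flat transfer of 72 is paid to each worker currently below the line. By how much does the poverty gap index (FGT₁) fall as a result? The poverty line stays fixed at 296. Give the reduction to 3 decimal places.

0.107

Before: below the line — 92, 118, 250; poverty gap index (FGT₁) = 0.24099.
After the 72 transfer: below the line — 164, 190; poverty gap index (FGT₁) = 0.13401.
Reduction = 0.24099 − 0.13401 = 0.107.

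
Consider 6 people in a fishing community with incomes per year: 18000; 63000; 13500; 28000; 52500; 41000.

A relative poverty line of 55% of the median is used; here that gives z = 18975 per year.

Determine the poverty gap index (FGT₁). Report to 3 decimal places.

0.057

Below the line: 13500, 18000 (q = 2 of N = 6).
Gap ratios (z−y)/z: (18975−13500)/18975 = 0.2885; (18975−18000)/18975 = 0.0514.
Sum of shortfalls = 0.339921; P₁ averages over all N: 0.339921 / 6 = 0.057.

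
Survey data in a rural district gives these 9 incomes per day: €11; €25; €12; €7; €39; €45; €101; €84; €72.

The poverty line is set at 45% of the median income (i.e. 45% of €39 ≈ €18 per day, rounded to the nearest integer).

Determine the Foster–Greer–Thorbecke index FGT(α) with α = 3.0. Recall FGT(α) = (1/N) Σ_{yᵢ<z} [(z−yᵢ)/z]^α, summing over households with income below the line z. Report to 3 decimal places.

Below the line: €7, €11, €12 (q = 3 of N = 9).
Shortfall ratios: (18−7)/18 = 0.6111; (18−11)/18 = 0.3889; (18−12)/18 = 0.3333.
Raised to α = 3.0: 0.22822; 0.05881; 0.03704.
Sum = 0.324074; FGT(3.0) = 0.324074 / 9 = 0.036.

0.036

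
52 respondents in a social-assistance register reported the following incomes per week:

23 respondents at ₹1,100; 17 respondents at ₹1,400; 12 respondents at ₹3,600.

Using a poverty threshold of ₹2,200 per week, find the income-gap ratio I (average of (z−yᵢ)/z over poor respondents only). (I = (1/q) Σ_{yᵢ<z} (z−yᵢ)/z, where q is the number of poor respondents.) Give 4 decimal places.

0.4420

Incomes under z: 23×₹1,100, 17×₹1,400 (q = 40 of N = 52).
Shortfall ratios (z−y)/z: 0.5000 (×23), 0.3636 (×17); sum = 17.681818.
The income-gap ratio divides by q (the poor only): 17.681818 / 40 = 0.4420.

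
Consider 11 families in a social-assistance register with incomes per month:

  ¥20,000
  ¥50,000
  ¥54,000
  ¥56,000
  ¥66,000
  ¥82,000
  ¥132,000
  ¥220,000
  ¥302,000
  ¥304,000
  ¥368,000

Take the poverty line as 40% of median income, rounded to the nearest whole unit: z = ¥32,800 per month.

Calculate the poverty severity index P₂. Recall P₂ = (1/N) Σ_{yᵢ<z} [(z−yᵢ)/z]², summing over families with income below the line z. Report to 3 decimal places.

Poor units: ¥20,000 (q = 1 of N = 11).
Shortfall ratios: (32800−20000)/32800 = 0.3902.
Squared: 0.1523.
Sum = 0.152290; P₂ = 0.152290 / 11 = 0.014.

0.014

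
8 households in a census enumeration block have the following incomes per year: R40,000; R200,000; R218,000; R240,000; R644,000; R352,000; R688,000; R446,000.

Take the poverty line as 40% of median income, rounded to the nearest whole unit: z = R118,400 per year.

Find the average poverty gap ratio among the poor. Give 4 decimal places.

0.6622

Incomes under z: R40,000 (q = 1 of N = 8).
Relative gaps: 0.6622; sum = 0.662162.
I averages over the q = 1 poor units only: 0.662162 / 1 = 0.6622.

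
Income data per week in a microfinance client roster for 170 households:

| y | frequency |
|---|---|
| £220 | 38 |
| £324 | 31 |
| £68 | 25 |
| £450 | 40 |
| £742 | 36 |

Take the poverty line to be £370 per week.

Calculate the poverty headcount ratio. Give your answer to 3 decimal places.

0.553

94 of the 170 households have income below £370.
H = 94/170 = 0.553.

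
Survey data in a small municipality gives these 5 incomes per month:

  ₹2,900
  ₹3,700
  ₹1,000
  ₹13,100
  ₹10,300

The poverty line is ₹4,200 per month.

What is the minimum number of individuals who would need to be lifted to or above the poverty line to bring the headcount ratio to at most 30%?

3 of the 5 individuals are poor, so H = 3/5 = 0.600.
A headcount ratio of at most 30% allows at most ⌊0.30 × 5⌋ = 1 poor individuals.
So at least 3 − 1 = 2 must be lifted.

2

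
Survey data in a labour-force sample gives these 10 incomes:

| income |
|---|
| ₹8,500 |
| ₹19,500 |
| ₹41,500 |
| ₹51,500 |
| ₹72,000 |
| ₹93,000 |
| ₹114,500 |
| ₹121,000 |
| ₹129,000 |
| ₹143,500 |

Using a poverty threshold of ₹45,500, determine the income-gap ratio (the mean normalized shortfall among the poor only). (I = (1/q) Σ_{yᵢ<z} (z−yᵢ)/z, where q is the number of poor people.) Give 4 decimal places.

0.4908

Poor units: ₹8,500, ₹19,500, ₹41,500 (q = 3 of N = 10).
Shortfall ratios (z−y)/z: 0.8132, 0.5714, 0.0879; sum = 1.472527.
The income-gap ratio divides by q (the poor only): 1.472527 / 3 = 0.4908.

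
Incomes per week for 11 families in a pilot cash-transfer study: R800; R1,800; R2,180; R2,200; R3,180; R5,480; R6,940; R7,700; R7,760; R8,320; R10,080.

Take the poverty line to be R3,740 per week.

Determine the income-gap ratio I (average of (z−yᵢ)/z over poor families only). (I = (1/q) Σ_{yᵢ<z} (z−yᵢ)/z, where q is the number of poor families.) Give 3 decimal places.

Below z: R800, R1,800, R2,180, R2,200, R3,180 (q = 5 of N = 11).
Shortfall ratios (z−y)/z: 0.7861, 0.5187, 0.4171, 0.4118, 0.1497; sum = 2.283422.
I averages over the q = 5 poor units only: 2.283422 / 5 = 0.457.

0.457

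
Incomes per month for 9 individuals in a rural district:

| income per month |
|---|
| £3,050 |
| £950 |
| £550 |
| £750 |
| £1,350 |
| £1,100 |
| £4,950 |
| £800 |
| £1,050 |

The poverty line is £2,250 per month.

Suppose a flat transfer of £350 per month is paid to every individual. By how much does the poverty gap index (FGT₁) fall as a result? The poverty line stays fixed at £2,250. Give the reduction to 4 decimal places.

0.1210

Before: below the line — £550, £750, £800, £950, £1,050, £1,100, £1,350; poverty gap index (FGT₁) = 0.454321.
After the £350 transfer: below the line — £900, £1,100, £1,150, £1,300, £1,400, £1,450, £1,700; poverty gap index (FGT₁) = 0.333333.
Reduction = 0.454321 − 0.333333 = 0.1210.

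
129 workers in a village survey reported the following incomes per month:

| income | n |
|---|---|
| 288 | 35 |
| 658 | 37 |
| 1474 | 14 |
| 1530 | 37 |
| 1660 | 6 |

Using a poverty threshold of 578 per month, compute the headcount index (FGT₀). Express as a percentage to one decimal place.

35 of the 129 workers have income below 578.
H = 35/129 = 27.1%.

27.1%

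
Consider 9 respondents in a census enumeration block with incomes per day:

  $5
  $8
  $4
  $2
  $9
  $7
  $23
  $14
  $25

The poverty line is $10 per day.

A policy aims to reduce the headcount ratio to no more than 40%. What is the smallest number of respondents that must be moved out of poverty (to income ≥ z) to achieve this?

6 of the 9 respondents are poor, so H = 6/9 = 0.667.
A headcount ratio of at most 40% allows at most ⌊0.40 × 9⌋ = 3 poor respondents.
So at least 6 − 3 = 3 must be lifted.

3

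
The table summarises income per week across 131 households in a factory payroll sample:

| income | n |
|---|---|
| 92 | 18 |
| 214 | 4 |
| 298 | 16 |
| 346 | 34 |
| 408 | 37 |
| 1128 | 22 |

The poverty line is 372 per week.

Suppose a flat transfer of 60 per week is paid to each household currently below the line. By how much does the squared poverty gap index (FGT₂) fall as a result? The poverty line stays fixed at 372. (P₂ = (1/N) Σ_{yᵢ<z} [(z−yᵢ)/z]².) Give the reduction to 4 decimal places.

Before: below the line — 18×92, 4×214, 16×298, 34×346; squared poverty gap index (FGT₂) = 0.089454.
After the 60 transfer: below the line — 18×152, 4×274, 16×358; squared poverty gap index (FGT₂) = 0.050350.
Reduction = 0.089454 − 0.050350 = 0.0391.

0.0391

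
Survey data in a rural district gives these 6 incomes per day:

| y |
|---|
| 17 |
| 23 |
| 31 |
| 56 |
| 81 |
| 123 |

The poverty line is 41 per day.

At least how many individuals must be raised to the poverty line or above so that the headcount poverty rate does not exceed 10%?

3

3 of the 6 individuals are poor, so H = 3/6 = 0.500.
A headcount ratio of at most 10% allows at most ⌊0.10 × 6⌋ = 0 poor individuals.
So at least 3 − 0 = 3 must be lifted.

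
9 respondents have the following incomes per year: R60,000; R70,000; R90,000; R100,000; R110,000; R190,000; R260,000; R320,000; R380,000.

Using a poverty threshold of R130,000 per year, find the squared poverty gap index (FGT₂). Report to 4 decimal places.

Below the line: R60,000, R70,000, R90,000, R100,000, R110,000 (q = 5 of N = 9).
Gap ratios (z−y)/z: (130000−60000)/130000 = 0.5385; (130000−70000)/130000 = 0.4615; (130000−90000)/130000 = 0.3077; (130000−100000)/130000 = 0.2308; (130000−110000)/130000 = 0.1538.
Squared: 0.2899; 0.2130; 0.0947; 0.0533; 0.0237.
Sum = 0.674556; P₂ = 0.674556 / 9 = 0.0750.

0.0750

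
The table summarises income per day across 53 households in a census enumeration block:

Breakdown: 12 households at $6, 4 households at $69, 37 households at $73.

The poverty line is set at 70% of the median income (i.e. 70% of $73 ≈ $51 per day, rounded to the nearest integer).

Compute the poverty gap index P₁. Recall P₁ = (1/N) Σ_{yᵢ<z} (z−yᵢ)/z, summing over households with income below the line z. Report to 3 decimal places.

Below z: 12×$6 (q = 12 of N = 53).
Gap ratios (z−y)/z: (51−6)/51 = 0.8824 (×12).
Sum of shortfalls = 10.588235; P₁ averages over all N: 10.588235 / 53 = 0.200.

0.200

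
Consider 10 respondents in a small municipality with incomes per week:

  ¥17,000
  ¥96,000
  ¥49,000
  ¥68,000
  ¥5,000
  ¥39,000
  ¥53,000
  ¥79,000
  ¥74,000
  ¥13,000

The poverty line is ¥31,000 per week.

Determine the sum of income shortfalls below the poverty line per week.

Below z: ¥5,000, ¥13,000, ¥17,000 (q = 3 of N = 10).
Individual gaps: 31000−5000 = 26000; 31000−13000 = 18000; 31000−17000 = 14000.
Aggregate gap = ¥58,000.

¥58,000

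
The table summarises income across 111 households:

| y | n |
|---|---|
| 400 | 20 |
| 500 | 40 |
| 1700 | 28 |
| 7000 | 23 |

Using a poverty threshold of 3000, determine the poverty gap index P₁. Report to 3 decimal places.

Incomes under z: 20×400, 40×500, 28×1700 (q = 88 of N = 111).
Shortfall ratios: (3000−400)/3000 = 0.8667 (×20); (3000−500)/3000 = 0.8333 (×40); (3000−1700)/3000 = 0.4333 (×28).
Sum of shortfalls = 62.800000; P₁ averages over all N: 62.800000 / 111 = 0.566.

0.566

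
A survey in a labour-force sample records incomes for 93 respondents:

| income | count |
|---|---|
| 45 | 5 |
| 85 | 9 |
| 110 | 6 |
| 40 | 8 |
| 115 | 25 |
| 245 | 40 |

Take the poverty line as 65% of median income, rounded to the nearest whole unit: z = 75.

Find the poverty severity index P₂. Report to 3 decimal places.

Incomes under z: 8×40, 5×45 (q = 13 of N = 93).
Normalized shortfalls: (75−40)/75 = 0.4667 (×8); (75−45)/75 = 0.4000 (×5).
Squared: 0.2178 (×8); 0.1600 (×5).
Sum = 2.542222; P₂ = 2.542222 / 93 = 0.027.

0.027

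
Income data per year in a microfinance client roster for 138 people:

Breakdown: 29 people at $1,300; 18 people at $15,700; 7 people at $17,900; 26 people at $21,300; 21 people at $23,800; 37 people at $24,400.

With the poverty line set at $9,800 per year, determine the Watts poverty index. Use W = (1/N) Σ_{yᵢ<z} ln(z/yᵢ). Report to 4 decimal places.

0.4245

Below the line: 29×$1,300 (q = 29 of N = 138).
Log shortfalls: ln(9800/1300) = 2.0200 (×29).
W = 58.580526 / 138 = 0.4245.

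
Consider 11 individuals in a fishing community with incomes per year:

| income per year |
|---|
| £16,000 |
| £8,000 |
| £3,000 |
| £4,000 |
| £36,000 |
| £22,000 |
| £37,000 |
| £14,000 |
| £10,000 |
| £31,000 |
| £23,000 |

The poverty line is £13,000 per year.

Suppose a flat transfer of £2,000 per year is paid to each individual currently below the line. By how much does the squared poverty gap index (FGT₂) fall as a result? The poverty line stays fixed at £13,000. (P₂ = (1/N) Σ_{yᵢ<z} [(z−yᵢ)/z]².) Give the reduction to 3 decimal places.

0.049

Before: below the line — £3,000, £4,000, £8,000, £10,000; squared poverty gap index (FGT₂) = 0.11565.
After the £2,000 transfer: below the line — £5,000, £6,000, £10,000, £12,000; squared poverty gap index (FGT₂) = 0.06616.
Reduction = 0.11565 − 0.06616 = 0.049.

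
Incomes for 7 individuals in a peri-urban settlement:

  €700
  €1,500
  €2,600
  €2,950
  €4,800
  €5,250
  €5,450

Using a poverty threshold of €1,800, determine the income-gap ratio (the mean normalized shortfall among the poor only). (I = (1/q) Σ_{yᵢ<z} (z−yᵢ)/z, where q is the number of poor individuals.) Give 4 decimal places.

Below z: €700, €1,500 (q = 2 of N = 7).
Shortfall ratios (z−y)/z: 0.6111, 0.1667; sum = 0.777778.
The income-gap ratio divides by q (the poor only): 0.777778 / 2 = 0.3889.

0.3889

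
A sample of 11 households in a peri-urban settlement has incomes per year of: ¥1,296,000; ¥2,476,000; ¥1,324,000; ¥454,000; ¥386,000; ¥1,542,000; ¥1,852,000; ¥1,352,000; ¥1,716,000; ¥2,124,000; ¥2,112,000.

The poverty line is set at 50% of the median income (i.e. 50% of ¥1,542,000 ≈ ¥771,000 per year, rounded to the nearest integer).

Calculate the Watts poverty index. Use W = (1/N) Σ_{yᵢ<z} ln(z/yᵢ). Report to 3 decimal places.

0.111

Below the line: ¥386,000, ¥454,000 (q = 2 of N = 11).
Log gaps: ln(771000/386000) = 0.6919; ln(771000/454000) = 0.5296.
W = 1.221442 / 11 = 0.111.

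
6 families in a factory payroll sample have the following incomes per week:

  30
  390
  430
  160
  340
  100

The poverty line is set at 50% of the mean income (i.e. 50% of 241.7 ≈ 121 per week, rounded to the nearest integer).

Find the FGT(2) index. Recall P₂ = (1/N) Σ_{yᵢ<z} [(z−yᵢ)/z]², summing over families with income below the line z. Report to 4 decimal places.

Poor units: 30, 100 (q = 2 of N = 6).
Normalized shortfalls: (121−30)/121 = 0.7521; (121−100)/121 = 0.1736.
Squared: 0.5656; 0.0301.
Sum = 0.595724; P₂ = 0.595724 / 6 = 0.0993.

0.0993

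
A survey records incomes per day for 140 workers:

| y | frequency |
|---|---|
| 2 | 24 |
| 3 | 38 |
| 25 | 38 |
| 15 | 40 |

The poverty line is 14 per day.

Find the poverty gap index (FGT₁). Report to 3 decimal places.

Below the line: 24×2, 38×3 (q = 62 of N = 140).
Relative gaps: (14−2)/14 = 0.8571 (×24); (14−3)/14 = 0.7857 (×38).
Sum of shortfalls = 50.428571; P₁ averages over all N: 50.428571 / 140 = 0.360.

0.360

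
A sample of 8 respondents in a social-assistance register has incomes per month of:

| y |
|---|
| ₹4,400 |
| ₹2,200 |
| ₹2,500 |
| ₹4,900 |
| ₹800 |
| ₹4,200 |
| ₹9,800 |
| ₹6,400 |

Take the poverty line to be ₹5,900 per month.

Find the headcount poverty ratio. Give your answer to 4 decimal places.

6 of the 8 respondents have income below ₹5,900.
H = 6/8 = 0.7500.

0.7500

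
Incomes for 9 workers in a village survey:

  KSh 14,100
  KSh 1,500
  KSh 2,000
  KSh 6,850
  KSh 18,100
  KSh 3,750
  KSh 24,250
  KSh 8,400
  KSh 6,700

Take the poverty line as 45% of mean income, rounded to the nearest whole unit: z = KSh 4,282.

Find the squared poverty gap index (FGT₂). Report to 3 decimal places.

Below z: KSh 1,500, KSh 2,000, KSh 3,750 (q = 3 of N = 9).
Normalized shortfalls: (4282−1500)/4282 = 0.6497; (4282−2000)/4282 = 0.5329; (4282−3750)/4282 = 0.1242.
Squared: 0.4221; 0.2840; 0.0154.
Sum = 0.721554; P₂ = 0.721554 / 9 = 0.080.

0.080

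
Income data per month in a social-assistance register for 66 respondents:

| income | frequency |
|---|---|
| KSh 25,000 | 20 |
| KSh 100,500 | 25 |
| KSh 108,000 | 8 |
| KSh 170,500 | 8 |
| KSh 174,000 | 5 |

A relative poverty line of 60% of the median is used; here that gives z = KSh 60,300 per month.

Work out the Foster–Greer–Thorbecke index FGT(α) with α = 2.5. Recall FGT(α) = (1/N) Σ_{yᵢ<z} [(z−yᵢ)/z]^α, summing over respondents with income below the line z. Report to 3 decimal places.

0.079

Incomes under z: 20×KSh 25,000 (q = 20 of N = 66).
Gap ratios (z−y)/z: (60300−25000)/60300 = 0.5854 (×20).
Raised to α = 2.5: 0.26221 (×20).
Sum = 5.244130; FGT(2.5) = 5.244130 / 66 = 0.079.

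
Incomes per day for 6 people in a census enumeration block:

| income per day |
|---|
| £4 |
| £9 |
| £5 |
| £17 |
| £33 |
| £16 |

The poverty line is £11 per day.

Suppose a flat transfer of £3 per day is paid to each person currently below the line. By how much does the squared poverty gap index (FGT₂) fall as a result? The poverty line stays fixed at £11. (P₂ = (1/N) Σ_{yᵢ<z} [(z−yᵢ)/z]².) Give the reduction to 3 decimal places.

0.088

Before: below the line — £4, £5, £9; squared poverty gap index (FGT₂) = 0.12259.
After the £3 transfer: below the line — £7, £8; squared poverty gap index (FGT₂) = 0.03444.
Reduction = 0.12259 − 0.03444 = 0.088.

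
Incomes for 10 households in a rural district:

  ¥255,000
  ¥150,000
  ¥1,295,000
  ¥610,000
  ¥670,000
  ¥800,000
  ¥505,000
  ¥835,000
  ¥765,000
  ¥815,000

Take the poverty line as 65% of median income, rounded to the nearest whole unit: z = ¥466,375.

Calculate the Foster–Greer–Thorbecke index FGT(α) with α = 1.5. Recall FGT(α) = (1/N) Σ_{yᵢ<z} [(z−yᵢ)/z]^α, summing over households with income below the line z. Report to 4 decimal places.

Incomes under z: ¥150,000, ¥255,000 (q = 2 of N = 10).
Gap ratios (z−y)/z: (466375−150000)/466375 = 0.6784; (466375−255000)/466375 = 0.4532.
Raised to α = 1.5: 0.55873; 0.30512.
Sum = 0.863853; FGT(1.5) = 0.863853 / 10 = 0.0864.

0.0864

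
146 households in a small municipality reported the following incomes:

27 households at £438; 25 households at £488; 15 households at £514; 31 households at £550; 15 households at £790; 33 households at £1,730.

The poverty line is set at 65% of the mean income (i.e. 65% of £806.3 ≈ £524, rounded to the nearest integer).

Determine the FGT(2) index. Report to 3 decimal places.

0.006

Incomes under z: 27×£438, 25×£488, 15×£514 (q = 67 of N = 146).
Gap ratios (z−y)/z: (524−438)/524 = 0.1641 (×27); (524−488)/524 = 0.0687 (×25); (524−514)/524 = 0.0191 (×15).
Squared: 0.0269 (×27); 0.0047 (×25); 0.0004 (×15).
Sum = 0.850737; P₂ = 0.850737 / 146 = 0.006.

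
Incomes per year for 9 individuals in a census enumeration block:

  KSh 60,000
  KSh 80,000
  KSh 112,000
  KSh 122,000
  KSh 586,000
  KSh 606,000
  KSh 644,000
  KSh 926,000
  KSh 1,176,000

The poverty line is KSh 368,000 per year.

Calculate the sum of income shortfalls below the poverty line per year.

Below the line: KSh 60,000, KSh 80,000, KSh 112,000, KSh 122,000 (q = 4 of N = 9).
Individual gaps: 368000−60000 = 308000; 368000−80000 = 288000; 368000−112000 = 256000; 368000−122000 = 246000.
Aggregate gap = KSh 1,098,000.

KSh 1,098,000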